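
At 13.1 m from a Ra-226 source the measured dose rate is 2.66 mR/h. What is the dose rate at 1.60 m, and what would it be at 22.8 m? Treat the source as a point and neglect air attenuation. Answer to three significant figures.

Intensity scales as (d₁/d₂)², so
At 1.60 m: (13.1/1.60)² = 67.04, so 2.66 × 67.04 = 178.3 mR/h
At 22.8 m: 178.3 × (1.60/22.8)² = 178.3 × 0.004925 = 0.8781 mR/h.

178 mR/h; 0.878 mR/h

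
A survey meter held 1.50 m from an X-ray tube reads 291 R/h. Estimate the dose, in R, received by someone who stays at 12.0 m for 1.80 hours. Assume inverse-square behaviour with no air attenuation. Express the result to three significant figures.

8.18 R

Applying the 1/r² law, rate at 12.0 m:
(1.50/12.0)² = 0.01562, so 291 × 0.01562 = 4.545 R/h.
Dose = rate × time = 4.545 R/h × 1.800 h = 8.181 R.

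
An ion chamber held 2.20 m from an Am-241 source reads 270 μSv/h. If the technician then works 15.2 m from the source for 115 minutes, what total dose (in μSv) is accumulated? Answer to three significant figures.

Since intensity falls as 1/r², rate at 15.2 m:
270 × (2.20/15.2)² = 270 × 0.02095 = 5.657 μSv/h.
Dose = rate × time = 5.657 μSv/h × 1.917 h = 10.84 μSv.

10.8 μSv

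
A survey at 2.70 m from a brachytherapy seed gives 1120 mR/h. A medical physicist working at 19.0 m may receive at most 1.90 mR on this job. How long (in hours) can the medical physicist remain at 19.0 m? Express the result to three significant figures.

By the inverse-square law, rate at 19.0 m:
(2.70/19.0)² = 0.02019, so 1120 × 0.02019 = 22.61 mR/h.
Stay time = 1.90 mR ÷ 22.61 mR/h = 0.08403 h.

0.0840 h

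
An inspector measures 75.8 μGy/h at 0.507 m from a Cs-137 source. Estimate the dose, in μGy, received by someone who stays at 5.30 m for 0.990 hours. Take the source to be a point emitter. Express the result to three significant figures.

Applying the 1/r² law, rate at 5.30 m:
75.8 × (0.507/5.30)² = 75.8 × 0.009151 = 0.6936 μGy/h.
Dose = rate × time = 0.6936 μGy/h × 0.9900 h = 0.6867 μGy.

0.687 μGy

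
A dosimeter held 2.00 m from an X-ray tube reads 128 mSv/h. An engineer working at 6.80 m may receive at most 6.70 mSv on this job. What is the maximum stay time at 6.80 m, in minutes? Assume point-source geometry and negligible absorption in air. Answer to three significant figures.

36.3 min

Intensity scales as (d₁/d₂)², so rate at 6.80 m:
128 × (2.00/6.80)² = 128 × 0.08651 = 11.07 mSv/h.
Stay time = 6.70 mSv ÷ 11.07 mSv/h = 0.6052 h = 36.31 min.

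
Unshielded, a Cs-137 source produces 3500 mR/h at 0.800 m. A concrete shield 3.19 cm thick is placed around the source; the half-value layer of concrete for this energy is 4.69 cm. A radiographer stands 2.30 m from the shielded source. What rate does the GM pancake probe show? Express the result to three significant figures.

Distance alone: (0.800/2.30)² = 0.1210, so 3500 × 0.1210 = 423.5 mR/h.
Shield: 3.19/4.69 = 0.6802 half-value layers → attenuation 2^(−0.6802) = 0.6241.
Combined: 423.5 × 0.6241 = 264.3 mR/h.

264 mR/h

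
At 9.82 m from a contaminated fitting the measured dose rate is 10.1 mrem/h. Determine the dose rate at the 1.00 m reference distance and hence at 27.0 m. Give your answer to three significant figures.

Applying the 1/r² law,
At 1.00 m: (9.82/1.00)² = 96.43, so 10.1 × 96.43 = 973.9 mrem/h
At 27.0 m: (1.00/27.0)² = 0.001372, so 973.9 × 0.001372 = 1.336 mrem/h.

974 mrem/h; 1.34 mrem/h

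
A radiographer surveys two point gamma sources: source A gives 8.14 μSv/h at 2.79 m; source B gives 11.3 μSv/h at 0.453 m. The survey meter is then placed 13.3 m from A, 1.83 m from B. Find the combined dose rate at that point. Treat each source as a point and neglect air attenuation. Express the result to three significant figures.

1.05 μSv/h

By superposition, sum each source's inverse-square contribution:
A: 8.14 × (2.79/13.3)² = 0.3582 μSv/h
B: 11.3 × (0.453/1.83)² = 0.6924 μSv/h
Total = 0.3582 + 0.6924 = 1.051 μSv/h.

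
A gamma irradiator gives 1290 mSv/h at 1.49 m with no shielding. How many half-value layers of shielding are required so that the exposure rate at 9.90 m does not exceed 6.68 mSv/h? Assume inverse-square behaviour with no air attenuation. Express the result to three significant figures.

2.13 half-value layers

At 9.90 m, distance alone gives (1.49/9.90)² = 0.02265, so 1290 × 0.02265 = 29.22 mSv/h.
Further attenuation needed: 29.22/6.68 = 4.374.
n = log₂(4.374) = 2.129 half-value layers.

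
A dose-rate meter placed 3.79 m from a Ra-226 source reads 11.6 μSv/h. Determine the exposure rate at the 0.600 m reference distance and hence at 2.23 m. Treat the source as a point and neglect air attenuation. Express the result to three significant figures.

463 μSv/h; 33.5 μSv/h

Using I₁d₁² = I₂d₂²,
At 0.600 m: (3.79/0.600)² = 39.90, so 11.6 × 39.90 = 462.8 μSv/h
At 2.23 m: 462.8 × (0.600/2.23)² = 462.8 × 0.07239 = 33.50 μSv/h.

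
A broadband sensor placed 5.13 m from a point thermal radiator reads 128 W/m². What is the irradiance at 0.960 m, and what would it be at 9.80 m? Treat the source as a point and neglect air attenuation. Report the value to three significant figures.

3660 W/m²; 35.1 W/m²

Using I₁d₁² = I₂d₂²,
At 0.960 m: 128 × (5.13/0.960)² = 128 × 28.56 = 3656 W/m²
At 9.80 m: (0.960/9.80)² = 0.009596, so 3656 × 0.009596 = 35.08 W/m².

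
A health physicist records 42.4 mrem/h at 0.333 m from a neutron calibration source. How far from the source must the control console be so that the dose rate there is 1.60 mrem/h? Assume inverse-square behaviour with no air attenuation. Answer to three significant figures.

Applying the 1/r² law, d₂ = d₁·√(I₁/I₂).
I₁/I₂ = 42.4/1.60 = 26.50, so d₂ = 0.333 × √26.50 = 1.714 m.

1.71 m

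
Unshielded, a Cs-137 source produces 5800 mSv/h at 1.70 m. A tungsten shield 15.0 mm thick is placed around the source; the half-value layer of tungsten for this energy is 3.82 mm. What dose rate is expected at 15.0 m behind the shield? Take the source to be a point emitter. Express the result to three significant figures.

4.90 mSv/h

Distance alone: (1.70/15.0)² = 0.01284, so 5800 × 0.01284 = 74.47 mSv/h.
Shield: 15.0/3.82 = 3.927 half-value layers → attenuation 2^(−3.927) = 0.06574.
Combined: 74.47 × 0.06574 = 4.896 mSv/h.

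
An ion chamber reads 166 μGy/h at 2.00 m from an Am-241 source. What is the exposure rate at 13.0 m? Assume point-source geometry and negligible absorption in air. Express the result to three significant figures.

Using I₁d₁² = I₂d₂², the rate at 13.0 m is
166 × (2.00/13.0)² = 166 × 0.02367 = 3.929 μGy/h.

3.93 μGy/h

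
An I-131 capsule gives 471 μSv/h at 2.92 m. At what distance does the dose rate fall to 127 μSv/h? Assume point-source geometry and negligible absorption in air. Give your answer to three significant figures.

Applying the 1/r² law, d₂ = d₁·√(I₁/I₂).
I₁/I₂ = 471/127 = 3.709, so d₂ = 2.92 × √3.709 = 5.624 m.

5.62 m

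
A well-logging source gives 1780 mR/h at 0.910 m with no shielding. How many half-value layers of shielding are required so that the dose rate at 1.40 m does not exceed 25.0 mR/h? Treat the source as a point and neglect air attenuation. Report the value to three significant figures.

At 1.40 m, distance alone gives 1780 × (0.910/1.40)² = 1780 × 0.4225 = 752.0 mR/h.
Further attenuation needed: 752.0/25.0 = 30.08.
n = log₂(30.08) = 4.911 half-value layers.

4.91 half-value layers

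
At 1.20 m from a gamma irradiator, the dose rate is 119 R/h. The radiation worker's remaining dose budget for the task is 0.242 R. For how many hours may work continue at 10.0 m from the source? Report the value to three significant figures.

Using I₁d₁² = I₂d₂², rate at 10.0 m:
(1.20/10.0)² = 0.01440, so 119 × 0.01440 = 1.714 R/h.
Stay time = 0.242 R ÷ 1.714 R/h = 0.1412 h.

0.141 h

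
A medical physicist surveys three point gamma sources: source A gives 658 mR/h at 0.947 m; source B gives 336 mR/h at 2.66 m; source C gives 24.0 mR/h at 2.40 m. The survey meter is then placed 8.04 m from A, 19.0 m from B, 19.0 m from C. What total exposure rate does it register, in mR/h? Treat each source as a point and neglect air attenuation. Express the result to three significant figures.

16.1 mR/h

By superposition, sum each source's inverse-square contribution:
A: 658 × (0.947/8.04)² = 9.129 mR/h
B: 336 × (2.66/19.0)² = 6.586 mR/h
C: 24.0 × (2.40/19.0)² = 0.3829 mR/h
Total = 9.129 + 6.586 + 0.3829 = 16.10 mR/h.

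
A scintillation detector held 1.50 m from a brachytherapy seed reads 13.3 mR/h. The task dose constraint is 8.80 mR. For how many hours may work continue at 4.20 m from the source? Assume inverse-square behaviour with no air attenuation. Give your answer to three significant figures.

Using I₁d₁² = I₂d₂², rate at 4.20 m:
(1.50/4.20)² = 0.1276, so 13.3 × 0.1276 = 1.697 mR/h.
Stay time = 8.80 mR ÷ 1.697 mR/h = 5.186 h.

5.19 h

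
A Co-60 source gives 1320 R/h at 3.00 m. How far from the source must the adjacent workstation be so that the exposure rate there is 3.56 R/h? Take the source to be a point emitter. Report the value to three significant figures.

Since intensity falls as 1/r², d₂ = d₁·√(I₁/I₂).
I₁/I₂ = 1320/3.56 = 370.8, so d₂ = 3.00 × √370.8 = 57.77 m.

57.8 m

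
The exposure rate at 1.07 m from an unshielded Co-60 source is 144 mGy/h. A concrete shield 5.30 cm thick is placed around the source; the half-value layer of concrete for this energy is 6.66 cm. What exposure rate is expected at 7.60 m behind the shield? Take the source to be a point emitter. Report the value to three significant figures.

Distance alone: 144 × (1.07/7.60)² = 144 × 0.01982 = 2.854 mGy/h.
Shield: 5.30/6.66 = 0.7958 half-value layers → attenuation 2^(−0.7958) = 0.5760.
Combined: 2.854 × 0.5760 = 1.644 mGy/h.

1.64 mGy/h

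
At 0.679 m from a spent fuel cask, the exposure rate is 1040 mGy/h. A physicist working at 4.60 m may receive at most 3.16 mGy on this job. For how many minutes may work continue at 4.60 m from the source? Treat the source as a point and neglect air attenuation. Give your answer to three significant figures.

Using I₁d₁² = I₂d₂², rate at 4.60 m:
1040 × (0.679/4.60)² = 1040 × 0.02179 = 22.66 mGy/h.
Stay time = 3.16 mGy ÷ 22.66 mGy/h = 0.1395 h = 8.370 min.

8.37 min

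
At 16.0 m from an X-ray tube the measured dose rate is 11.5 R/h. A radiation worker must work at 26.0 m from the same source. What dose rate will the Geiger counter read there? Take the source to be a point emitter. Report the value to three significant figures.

Since intensity falls as 1/r², scaling from 16.0 m to 26.0 m:
(16.0/26.0)² = 0.3787, so 11.5 × 0.3787 = 4.355 R/h.

4.36 R/h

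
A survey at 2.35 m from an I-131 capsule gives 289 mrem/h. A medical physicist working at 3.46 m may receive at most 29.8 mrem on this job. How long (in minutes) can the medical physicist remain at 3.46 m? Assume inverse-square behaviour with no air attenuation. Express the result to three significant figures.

Since intensity falls as 1/r², rate at 3.46 m:
289 × (2.35/3.46)² = 289 × 0.4613 = 133.3 mrem/h.
Stay time = 29.8 mrem ÷ 133.3 mrem/h = 0.2236 h = 13.42 min.

13.4 min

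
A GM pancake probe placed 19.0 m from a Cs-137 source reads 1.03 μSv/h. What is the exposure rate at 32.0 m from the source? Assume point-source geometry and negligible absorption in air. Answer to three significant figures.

Applying the 1/r² law, scaling from 19.0 m to 32.0 m:
1.03 × (19.0/32.0)² = 1.03 × 0.3525 = 0.3631 μSv/h.

0.363 μSv/h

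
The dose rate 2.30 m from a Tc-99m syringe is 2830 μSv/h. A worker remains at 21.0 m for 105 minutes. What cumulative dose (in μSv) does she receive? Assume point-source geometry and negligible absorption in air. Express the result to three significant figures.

59.4 μSv

By the inverse-square law, rate at 21.0 m:
(2.30/21.0)² = 0.01200, so 2830 × 0.01200 = 33.96 μSv/h.
Dose = rate × time = 33.96 μSv/h × 1.750 h = 59.43 μSv.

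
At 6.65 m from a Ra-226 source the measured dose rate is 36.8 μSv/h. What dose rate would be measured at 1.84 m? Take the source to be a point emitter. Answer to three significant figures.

481 μSv/h

By the inverse-square law, scaling from 6.65 m to 1.84 m:
(6.65/1.84)² = 13.06, so 36.8 × 13.06 = 480.6 μSv/h.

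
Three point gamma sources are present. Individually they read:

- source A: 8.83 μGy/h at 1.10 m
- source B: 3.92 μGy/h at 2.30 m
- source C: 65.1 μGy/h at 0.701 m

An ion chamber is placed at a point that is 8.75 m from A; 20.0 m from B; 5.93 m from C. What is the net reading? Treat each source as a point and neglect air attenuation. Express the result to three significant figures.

Each source contributes Iᵢ·(dᵢ/rᵢ)²; contributions add.
A: 8.83 × (1.10/8.75)² = 0.1396 μGy/h
B: 3.92 × (2.30/20.0)² = 0.05184 μGy/h
C: 65.1 × (0.701/5.93)² = 0.9097 μGy/h
Total = 0.1396 + 0.05184 + 0.9097 = 1.101 μGy/h.

1.10 μGy/h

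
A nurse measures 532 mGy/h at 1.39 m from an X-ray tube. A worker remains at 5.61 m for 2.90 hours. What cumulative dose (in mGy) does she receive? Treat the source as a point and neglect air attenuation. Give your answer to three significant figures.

94.7 mGy

Since intensity falls as 1/r², rate at 5.61 m:
532 × (1.39/5.61)² = 532 × 0.06139 = 32.66 mGy/h.
Dose = rate × time = 32.66 mGy/h × 2.900 h = 94.71 mGy.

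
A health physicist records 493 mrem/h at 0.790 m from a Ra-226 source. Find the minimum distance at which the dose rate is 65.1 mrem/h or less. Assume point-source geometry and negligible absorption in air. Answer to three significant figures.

2.17 m

By the inverse-square law, d₂ = d₁·√(I₁/I₂).
I₁/I₂ = 493/65.1 = 7.573, so d₂ = 0.790 × √7.573 = 2.174 m.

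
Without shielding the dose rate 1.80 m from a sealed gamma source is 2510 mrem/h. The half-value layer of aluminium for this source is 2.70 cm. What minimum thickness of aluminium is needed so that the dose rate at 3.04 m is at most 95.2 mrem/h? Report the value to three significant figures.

8.66 cm

At 3.04 m, distance alone gives (1.80/3.04)² = 0.3506, so 2510 × 0.3506 = 880.0 mrem/h.
Further attenuation needed: 880.0/95.2 = 9.244.
n = log₂(9.244) = 3.209 half-value layers.
Thickness = 3.209 × 2.70 cm = 8.664 cm.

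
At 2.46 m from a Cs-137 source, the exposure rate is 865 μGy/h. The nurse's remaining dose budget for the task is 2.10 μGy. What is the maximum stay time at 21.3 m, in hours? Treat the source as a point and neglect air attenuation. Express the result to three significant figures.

By the inverse-square law, rate at 21.3 m:
(2.46/21.3)² = 0.01334, so 865 × 0.01334 = 11.54 μGy/h.
Stay time = 2.10 μGy ÷ 11.54 μGy/h = 0.1820 h.

0.182 h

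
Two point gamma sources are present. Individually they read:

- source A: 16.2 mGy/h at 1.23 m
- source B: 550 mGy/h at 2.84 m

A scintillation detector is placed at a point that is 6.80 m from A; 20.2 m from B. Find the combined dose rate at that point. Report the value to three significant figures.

Each source contributes Iᵢ·(dᵢ/rᵢ)²; contributions add.
A: 16.2 × (1.23/6.80)² = 0.5300 mGy/h
B: 550 × (2.84/20.2)² = 10.87 mGy/h
Total = 0.5300 + 10.87 = 11.40 mGy/h.

11.4 mGy/h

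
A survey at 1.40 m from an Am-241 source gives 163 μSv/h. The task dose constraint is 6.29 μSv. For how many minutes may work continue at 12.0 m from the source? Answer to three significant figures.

Applying the 1/r² law, rate at 12.0 m:
163 × (1.40/12.0)² = 163 × 0.01361 = 2.218 μSv/h.
Stay time = 6.29 μSv ÷ 2.218 μSv/h = 2.836 h = 170.2 min.

170 min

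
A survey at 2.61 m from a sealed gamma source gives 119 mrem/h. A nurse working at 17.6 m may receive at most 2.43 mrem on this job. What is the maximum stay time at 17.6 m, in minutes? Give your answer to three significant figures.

55.7 min

Intensity scales as (d₁/d₂)², so rate at 17.6 m:
(2.61/17.6)² = 0.02199, so 119 × 0.02199 = 2.617 mrem/h.
Stay time = 2.43 mrem ÷ 2.617 mrem/h = 0.9285 h = 55.71 min.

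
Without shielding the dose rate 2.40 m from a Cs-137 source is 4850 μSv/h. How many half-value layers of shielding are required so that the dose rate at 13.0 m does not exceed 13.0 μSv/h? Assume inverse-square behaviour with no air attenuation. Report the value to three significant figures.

3.67 half-value layers

At 13.0 m, distance alone gives 4850 × (2.40/13.0)² = 4850 × 0.03408 = 165.3 μSv/h.
Further attenuation needed: 165.3/13.0 = 12.72.
n = log₂(12.72) = 3.669 half-value layers.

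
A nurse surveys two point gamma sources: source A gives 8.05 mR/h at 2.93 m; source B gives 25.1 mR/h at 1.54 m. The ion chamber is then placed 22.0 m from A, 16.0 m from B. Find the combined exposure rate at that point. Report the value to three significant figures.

Each source contributes Iᵢ·(dᵢ/rᵢ)²; contributions add.
A: 8.05 × (2.93/22.0)² = 0.1428 mR/h
B: 25.1 × (1.54/16.0)² = 0.2325 mR/h
Total = 0.1428 + 0.2325 = 0.3753 mR/h.

0.375 mR/h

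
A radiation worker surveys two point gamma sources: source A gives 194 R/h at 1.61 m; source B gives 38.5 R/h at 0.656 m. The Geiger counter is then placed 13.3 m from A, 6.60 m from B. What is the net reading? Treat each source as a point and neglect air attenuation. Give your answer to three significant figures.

By superposition, sum each source's inverse-square contribution:
A: 194 × (1.61/13.3)² = 2.843 R/h
B: 38.5 × (0.656/6.60)² = 0.3803 R/h
Total = 2.843 + 0.3803 = 3.223 R/h.

3.22 R/h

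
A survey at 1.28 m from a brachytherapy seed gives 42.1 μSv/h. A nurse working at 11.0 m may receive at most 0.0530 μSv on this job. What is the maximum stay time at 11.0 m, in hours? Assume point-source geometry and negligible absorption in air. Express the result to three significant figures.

Applying the 1/r² law, rate at 11.0 m:
42.1 × (1.28/11.0)² = 42.1 × 0.01354 = 0.5700 μSv/h.
Stay time = 0.0530 μSv ÷ 0.5700 μSv/h = 0.09298 h.

0.0930 h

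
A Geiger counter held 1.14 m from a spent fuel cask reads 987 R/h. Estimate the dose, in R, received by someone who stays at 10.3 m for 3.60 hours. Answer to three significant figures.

43.5 R

Using I₁d₁² = I₂d₂², rate at 10.3 m:
987 × (1.14/10.3)² = 987 × 0.01225 = 12.09 R/h.
Dose = rate × time = 12.09 R/h × 3.600 h = 43.52 R.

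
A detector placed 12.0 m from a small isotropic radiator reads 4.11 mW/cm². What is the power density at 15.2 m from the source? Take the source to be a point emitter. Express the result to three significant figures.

2.56 mW/cm²

Since intensity falls as 1/r², scaling from 12.0 m to 15.2 m:
4.11 × (12.0/15.2)² = 4.11 × 0.6233 = 2.562 mW/cm².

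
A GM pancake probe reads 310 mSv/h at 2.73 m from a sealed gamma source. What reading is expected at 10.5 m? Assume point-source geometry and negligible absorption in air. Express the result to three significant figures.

21.0 mSv/h

By the inverse-square law, the rate at 10.5 m is
(2.73/10.5)² = 0.06760, so 310 × 0.06760 = 20.96 mSv/h.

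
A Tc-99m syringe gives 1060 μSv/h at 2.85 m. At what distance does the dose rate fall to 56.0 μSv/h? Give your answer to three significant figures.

Using I₁d₁² = I₂d₂², d₂ = d₁·√(I₁/I₂).
I₁/I₂ = 1060/56.0 = 18.93, so d₂ = 2.85 × √18.93 = 12.40 m.

12.4 m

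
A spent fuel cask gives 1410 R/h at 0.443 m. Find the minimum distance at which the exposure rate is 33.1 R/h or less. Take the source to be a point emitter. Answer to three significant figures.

2.89 m

Applying the 1/r² law, d₂ = d₁·√(I₁/I₂).
I₁/I₂ = 1410/33.1 = 42.60, so d₂ = 0.443 × √42.60 = 2.891 m.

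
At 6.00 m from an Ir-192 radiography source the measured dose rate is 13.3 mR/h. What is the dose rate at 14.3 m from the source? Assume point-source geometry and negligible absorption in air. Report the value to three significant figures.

Using I₁d₁² = I₂d₂², scaling from 6.00 m to 14.3 m:
(6.00/14.3)² = 0.1760, so 13.3 × 0.1760 = 2.341 mR/h.

2.34 mR/h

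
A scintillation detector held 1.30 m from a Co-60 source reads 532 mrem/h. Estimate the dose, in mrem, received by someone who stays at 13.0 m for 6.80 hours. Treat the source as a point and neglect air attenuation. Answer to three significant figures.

Intensity scales as (d₁/d₂)², so rate at 13.0 m:
532 × (1.30/13.0)² = 532 × 0.01000 = 5.320 mrem/h.
Dose = rate × time = 5.320 mrem/h × 6.800 h = 36.18 mrem.

36.2 mrem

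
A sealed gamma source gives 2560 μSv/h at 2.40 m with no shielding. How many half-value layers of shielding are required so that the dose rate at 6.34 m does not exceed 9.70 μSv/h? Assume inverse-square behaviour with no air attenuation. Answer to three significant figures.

At 6.34 m, distance alone gives (2.40/6.34)² = 0.1433, so 2560 × 0.1433 = 366.8 μSv/h.
Further attenuation needed: 366.8/9.70 = 37.81.
n = log₂(37.81) = 5.241 half-value layers.

5.24 half-value layers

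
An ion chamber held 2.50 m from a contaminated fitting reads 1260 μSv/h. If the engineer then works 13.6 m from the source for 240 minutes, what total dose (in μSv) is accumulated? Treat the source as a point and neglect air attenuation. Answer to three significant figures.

Applying the 1/r² law, rate at 13.6 m:
(2.50/13.6)² = 0.03379, so 1260 × 0.03379 = 42.58 μSv/h.
Dose = rate × time = 42.58 μSv/h × 4.000 h = 170.3 μSv.

170 μSv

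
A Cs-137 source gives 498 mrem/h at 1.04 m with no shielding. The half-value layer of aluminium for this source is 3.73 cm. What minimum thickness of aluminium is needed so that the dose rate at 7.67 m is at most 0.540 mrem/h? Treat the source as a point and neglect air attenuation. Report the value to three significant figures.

15.2 cm

At 7.67 m, distance alone gives 498 × (1.04/7.67)² = 498 × 0.01839 = 9.158 mrem/h.
Further attenuation needed: 9.158/0.540 = 16.96.
n = log₂(16.96) = 4.084 half-value layers.
Thickness = 4.084 × 3.73 cm = 15.23 cm.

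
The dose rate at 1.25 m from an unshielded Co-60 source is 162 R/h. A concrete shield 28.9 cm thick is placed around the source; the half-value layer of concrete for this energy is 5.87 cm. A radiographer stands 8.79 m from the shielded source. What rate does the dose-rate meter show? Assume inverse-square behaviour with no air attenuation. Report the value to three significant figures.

Distance alone: 162 × (1.25/8.79)² = 162 × 0.02022 = 3.276 R/h.
Shield: 28.9/5.87 = 4.923 half-value layers → attenuation 2^(−4.923) = 0.03296.
Combined: 3.276 × 0.03296 = 0.1080 R/h.

0.108 R/h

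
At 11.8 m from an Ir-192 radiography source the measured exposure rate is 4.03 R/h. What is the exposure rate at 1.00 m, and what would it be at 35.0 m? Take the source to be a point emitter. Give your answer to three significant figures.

561 R/h; 0.458 R/h

Using I₁d₁² = I₂d₂²,
At 1.00 m: (11.8/1.00)² = 139.2, so 4.03 × 139.2 = 561.0 R/h
At 35.0 m: (1.00/35.0)² = 0.0008163, so 561.0 × 0.0008163 = 0.4579 R/h.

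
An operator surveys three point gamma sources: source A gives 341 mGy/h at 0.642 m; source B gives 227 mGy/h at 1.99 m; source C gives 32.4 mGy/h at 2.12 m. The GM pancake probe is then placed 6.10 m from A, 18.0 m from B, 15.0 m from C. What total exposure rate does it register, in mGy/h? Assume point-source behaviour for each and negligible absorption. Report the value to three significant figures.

7.20 mGy/h

Each source contributes Iᵢ·(dᵢ/rᵢ)²; contributions add.
A: 341 × (0.642/6.10)² = 3.777 mGy/h
B: 227 × (1.99/18.0)² = 2.775 mGy/h
C: 32.4 × (2.12/15.0)² = 0.6472 mGy/h
Total = 3.777 + 2.775 + 0.6472 = 7.199 mGy/h.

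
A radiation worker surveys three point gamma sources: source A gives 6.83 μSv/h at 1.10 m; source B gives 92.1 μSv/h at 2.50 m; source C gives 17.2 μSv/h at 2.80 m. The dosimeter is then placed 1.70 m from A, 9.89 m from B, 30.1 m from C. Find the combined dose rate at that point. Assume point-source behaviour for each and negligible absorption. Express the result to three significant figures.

8.89 μSv/h

By superposition, sum each source's inverse-square contribution:
A: 6.83 × (1.10/1.70)² = 2.860 μSv/h
B: 92.1 × (2.50/9.89)² = 5.885 μSv/h
C: 17.2 × (2.80/30.1)² = 0.1488 μSv/h
Total = 2.860 + 5.885 + 0.1488 = 8.894 μSv/h.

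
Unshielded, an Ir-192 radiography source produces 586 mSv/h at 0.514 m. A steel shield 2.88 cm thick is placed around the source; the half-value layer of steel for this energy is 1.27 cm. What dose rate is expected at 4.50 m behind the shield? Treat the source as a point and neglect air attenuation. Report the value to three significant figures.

1.59 mSv/h

Distance alone: (0.514/4.50)² = 0.01305, so 586 × 0.01305 = 7.647 mSv/h.
Shield: 2.88/1.27 = 2.268 half-value layers → attenuation 2^(−2.268) = 0.2076.
Combined: 7.647 × 0.2076 = 1.588 mSv/h.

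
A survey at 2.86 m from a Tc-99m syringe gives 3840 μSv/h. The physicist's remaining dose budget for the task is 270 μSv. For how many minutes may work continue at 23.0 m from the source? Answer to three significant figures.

Using I₁d₁² = I₂d₂², rate at 23.0 m:
3840 × (2.86/23.0)² = 3840 × 0.01546 = 59.37 μSv/h.
Stay time = 270 μSv ÷ 59.37 μSv/h = 4.548 h = 272.9 min.

273 min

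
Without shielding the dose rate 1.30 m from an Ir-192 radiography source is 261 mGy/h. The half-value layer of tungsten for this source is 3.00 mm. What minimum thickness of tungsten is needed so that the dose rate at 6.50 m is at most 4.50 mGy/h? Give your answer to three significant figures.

3.64 mm

At 6.50 m, distance alone gives (1.30/6.50)² = 0.04000, so 261 × 0.04000 = 10.44 mGy/h.
Further attenuation needed: 10.44/4.50 = 2.320.
n = log₂(2.320) = 1.214 half-value layers.
Thickness = 1.214 × 3.00 mm = 3.642 mm.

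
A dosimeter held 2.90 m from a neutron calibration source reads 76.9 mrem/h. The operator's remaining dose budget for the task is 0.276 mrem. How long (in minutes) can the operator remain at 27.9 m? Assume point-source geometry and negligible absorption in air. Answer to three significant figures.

Since intensity falls as 1/r², rate at 27.9 m:
76.9 × (2.90/27.9)² = 76.9 × 0.01080 = 0.8305 mrem/h.
Stay time = 0.276 mrem ÷ 0.8305 mrem/h = 0.3323 h = 19.94 min.

19.9 min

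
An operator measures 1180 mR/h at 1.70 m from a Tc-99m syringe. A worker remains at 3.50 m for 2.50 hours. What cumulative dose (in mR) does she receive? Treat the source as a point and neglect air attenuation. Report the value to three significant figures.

Intensity scales as (d₁/d₂)², so rate at 3.50 m:
(1.70/3.50)² = 0.2359, so 1180 × 0.2359 = 278.4 mR/h.
Dose = rate × time = 278.4 mR/h × 2.500 h = 696.0 mR.

696 mR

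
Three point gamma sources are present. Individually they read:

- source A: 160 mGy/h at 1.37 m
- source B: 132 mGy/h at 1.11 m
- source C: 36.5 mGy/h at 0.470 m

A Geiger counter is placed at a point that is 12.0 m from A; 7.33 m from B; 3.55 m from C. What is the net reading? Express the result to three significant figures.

5.75 mGy/h

By superposition, sum each source's inverse-square contribution:
A: 160 × (1.37/12.0)² = 2.085 mGy/h
B: 132 × (1.11/7.33)² = 3.027 mGy/h
C: 36.5 × (0.470/3.55)² = 0.6398 mGy/h
Total = 2.085 + 3.027 + 0.6398 = 5.752 mGy/h.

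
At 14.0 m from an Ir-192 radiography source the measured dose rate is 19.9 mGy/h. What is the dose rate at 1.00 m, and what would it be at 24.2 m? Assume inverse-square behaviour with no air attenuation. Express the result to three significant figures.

3900 mGy/h; 6.66 mGy/h

Intensity scales as (d₁/d₂)², so
At 1.00 m: (14.0/1.00)² = 196.0, so 19.9 × 196.0 = 3900 mGy/h
At 24.2 m: 3900 × (1.00/24.2)² = 3900 × 0.001708 = 6.661 mGy/h.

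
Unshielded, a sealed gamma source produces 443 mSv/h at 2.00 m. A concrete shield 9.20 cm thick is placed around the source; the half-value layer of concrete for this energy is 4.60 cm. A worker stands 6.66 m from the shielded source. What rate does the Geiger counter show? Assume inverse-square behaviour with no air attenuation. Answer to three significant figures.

Distance alone: 443 × (2.00/6.66)² = 443 × 0.09018 = 39.95 mSv/h.
Shield: 9.20/4.60 = 2.000 half-value layers → attenuation 2^(−2.000) = 0.2500.
Combined: 39.95 × 0.2500 = 9.988 mSv/h.

9.99 mSv/h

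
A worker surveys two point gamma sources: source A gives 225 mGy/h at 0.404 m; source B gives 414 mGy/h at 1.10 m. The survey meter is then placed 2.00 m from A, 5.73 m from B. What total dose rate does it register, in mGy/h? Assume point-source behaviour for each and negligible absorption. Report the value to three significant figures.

By superposition, sum each source's inverse-square contribution:
A: 225 × (0.404/2.00)² = 9.181 mGy/h
B: 414 × (1.10/5.73)² = 15.26 mGy/h
Total = 9.181 + 15.26 = 24.44 mGy/h.

24.4 mGy/h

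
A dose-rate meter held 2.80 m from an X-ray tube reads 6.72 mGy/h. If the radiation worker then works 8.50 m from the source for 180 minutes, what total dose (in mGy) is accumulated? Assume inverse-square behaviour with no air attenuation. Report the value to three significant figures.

Intensity scales as (d₁/d₂)², so rate at 8.50 m:
6.72 × (2.80/8.50)² = 6.72 × 0.1085 = 0.7291 mGy/h.
Dose = rate × time = 0.7291 mGy/h × 3.000 h = 2.187 mGy.

2.19 mGy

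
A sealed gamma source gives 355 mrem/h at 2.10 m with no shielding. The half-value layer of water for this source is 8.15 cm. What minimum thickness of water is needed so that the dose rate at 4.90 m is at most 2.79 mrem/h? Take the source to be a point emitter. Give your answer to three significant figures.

37.1 cm

At 4.90 m, distance alone gives 355 × (2.10/4.90)² = 355 × 0.1837 = 65.21 mrem/h.
Further attenuation needed: 65.21/2.79 = 23.37.
n = log₂(23.37) = 4.547 half-value layers.
Thickness = 4.547 × 8.15 cm = 37.06 cm.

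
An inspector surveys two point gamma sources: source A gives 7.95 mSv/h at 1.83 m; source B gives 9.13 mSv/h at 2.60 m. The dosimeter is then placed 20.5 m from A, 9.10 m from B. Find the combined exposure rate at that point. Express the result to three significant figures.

By superposition, sum each source's inverse-square contribution:
A: 7.95 × (1.83/20.5)² = 0.06335 mSv/h
B: 9.13 × (2.60/9.10)² = 0.7453 mSv/h
Total = 0.06335 + 0.7453 = 0.8086 mSv/h.

0.809 mSv/h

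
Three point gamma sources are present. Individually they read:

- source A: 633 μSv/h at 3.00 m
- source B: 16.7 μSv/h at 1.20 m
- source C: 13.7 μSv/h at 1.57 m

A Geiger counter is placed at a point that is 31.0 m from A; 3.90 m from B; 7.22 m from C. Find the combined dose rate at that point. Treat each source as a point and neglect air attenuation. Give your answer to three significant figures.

8.16 μSv/h

By superposition, sum each source's inverse-square contribution:
A: 633 × (3.00/31.0)² = 5.928 μSv/h
B: 16.7 × (1.20/3.90)² = 1.581 μSv/h
C: 13.7 × (1.57/7.22)² = 0.6478 μSv/h
Total = 5.928 + 1.581 + 0.6478 = 8.157 μSv/h.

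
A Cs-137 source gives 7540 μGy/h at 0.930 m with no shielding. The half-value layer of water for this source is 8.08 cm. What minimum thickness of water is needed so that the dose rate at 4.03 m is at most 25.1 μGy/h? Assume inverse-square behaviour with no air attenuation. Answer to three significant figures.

32.3 cm

At 4.03 m, distance alone gives 7540 × (0.930/4.03)² = 7540 × 0.05325 = 401.5 μGy/h.
Further attenuation needed: 401.5/25.1 = 16.00.
n = log₂(16.00) = 4.000 half-value layers.
Thickness = 4.000 × 8.08 cm = 32.32 cm.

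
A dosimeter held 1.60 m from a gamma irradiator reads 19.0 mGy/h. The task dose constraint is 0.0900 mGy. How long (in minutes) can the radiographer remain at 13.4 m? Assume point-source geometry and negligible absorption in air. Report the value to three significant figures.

19.9 min

Since intensity falls as 1/r², rate at 13.4 m:
(1.60/13.4)² = 0.01426, so 19.0 × 0.01426 = 0.2709 mGy/h.
Stay time = 0.0900 mGy ÷ 0.2709 mGy/h = 0.3322 h = 19.93 min.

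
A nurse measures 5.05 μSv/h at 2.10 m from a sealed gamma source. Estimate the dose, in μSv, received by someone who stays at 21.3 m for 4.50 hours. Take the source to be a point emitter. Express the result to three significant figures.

By the inverse-square law, rate at 21.3 m:
5.05 × (2.10/21.3)² = 5.05 × 0.009720 = 0.04909 μSv/h.
Dose = rate × time = 0.04909 μSv/h × 4.500 h = 0.2209 μSv.

0.221 μSv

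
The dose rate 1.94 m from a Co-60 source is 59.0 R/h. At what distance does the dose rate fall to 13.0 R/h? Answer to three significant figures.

4.13 m

Intensity scales as (d₁/d₂)², so d₂ = d₁·√(I₁/I₂).
I₁/I₂ = 59.0/13.0 = 4.538, so d₂ = 1.94 × √4.538 = 4.133 m.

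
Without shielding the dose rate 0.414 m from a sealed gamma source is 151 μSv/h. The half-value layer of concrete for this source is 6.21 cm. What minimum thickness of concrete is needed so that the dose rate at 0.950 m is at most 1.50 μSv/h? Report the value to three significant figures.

At 0.950 m, distance alone gives 151 × (0.414/0.950)² = 151 × 0.1899 = 28.67 μSv/h.
Further attenuation needed: 28.67/1.50 = 19.11.
n = log₂(19.11) = 4.256 half-value layers.
Thickness = 4.256 × 6.21 cm = 26.43 cm.

26.4 cm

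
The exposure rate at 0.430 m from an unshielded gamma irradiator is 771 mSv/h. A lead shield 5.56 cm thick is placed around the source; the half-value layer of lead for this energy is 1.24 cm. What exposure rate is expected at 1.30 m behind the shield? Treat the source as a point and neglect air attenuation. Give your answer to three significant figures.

3.77 mSv/h

Distance alone: (0.430/1.30)² = 0.1094, so 771 × 0.1094 = 84.35 mSv/h.
Shield: 5.56/1.24 = 4.484 half-value layers → attenuation 2^(−4.484) = 0.04469.
Combined: 84.35 × 0.04469 = 3.770 mSv/h.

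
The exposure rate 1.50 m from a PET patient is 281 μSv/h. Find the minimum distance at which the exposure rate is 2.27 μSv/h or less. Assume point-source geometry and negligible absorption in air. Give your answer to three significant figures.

16.7 m

Using I₁d₁² = I₂d₂², d₂ = d₁·√(I₁/I₂).
I₁/I₂ = 281/2.27 = 123.8, so d₂ = 1.50 × √123.8 = 16.69 m.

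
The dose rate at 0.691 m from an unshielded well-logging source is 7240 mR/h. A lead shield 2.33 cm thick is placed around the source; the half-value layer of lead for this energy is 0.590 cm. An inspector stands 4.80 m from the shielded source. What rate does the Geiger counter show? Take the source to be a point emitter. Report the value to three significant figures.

9.71 mR/h

Distance alone: 7240 × (0.691/4.80)² = 7240 × 0.02072 = 150.0 mR/h.
Shield: 2.33/0.590 = 3.949 half-value layers → attenuation 2^(−3.949) = 0.06475.
Combined: 150.0 × 0.06475 = 9.713 mR/h.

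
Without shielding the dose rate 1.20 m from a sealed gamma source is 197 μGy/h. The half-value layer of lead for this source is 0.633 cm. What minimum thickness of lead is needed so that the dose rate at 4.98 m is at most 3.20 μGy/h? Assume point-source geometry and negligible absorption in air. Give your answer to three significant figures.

At 4.98 m, distance alone gives (1.20/4.98)² = 0.05806, so 197 × 0.05806 = 11.44 μGy/h.
Further attenuation needed: 11.44/3.20 = 3.575.
n = log₂(3.575) = 1.838 half-value layers.
Thickness = 1.838 × 0.633 cm = 1.163 cm.

1.16 cm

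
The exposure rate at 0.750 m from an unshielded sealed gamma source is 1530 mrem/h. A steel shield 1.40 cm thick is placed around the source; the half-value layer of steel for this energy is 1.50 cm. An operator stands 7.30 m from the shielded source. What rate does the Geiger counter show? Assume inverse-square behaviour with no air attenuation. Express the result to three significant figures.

8.46 mrem/h

Distance alone: (0.750/7.30)² = 0.01056, so 1530 × 0.01056 = 16.16 mrem/h.
Shield: 1.40/1.50 = 0.9333 half-value layers → attenuation 2^(−0.9333) = 0.5237.
Combined: 16.16 × 0.5237 = 8.463 mrem/h.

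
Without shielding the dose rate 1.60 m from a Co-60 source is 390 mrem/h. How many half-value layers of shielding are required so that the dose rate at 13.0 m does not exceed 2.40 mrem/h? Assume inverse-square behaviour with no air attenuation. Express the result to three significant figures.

At 13.0 m, distance alone gives 390 × (1.60/13.0)² = 390 × 0.01515 = 5.909 mrem/h.
Further attenuation needed: 5.909/2.40 = 2.462.
n = log₂(2.462) = 1.300 half-value layers.

1.30 half-value layers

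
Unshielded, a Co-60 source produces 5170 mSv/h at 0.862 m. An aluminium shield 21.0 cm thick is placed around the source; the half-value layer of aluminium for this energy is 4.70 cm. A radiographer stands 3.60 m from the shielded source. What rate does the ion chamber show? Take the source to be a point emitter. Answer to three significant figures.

Distance alone: (0.862/3.60)² = 0.05733, so 5170 × 0.05733 = 296.4 mSv/h.
Shield: 21.0/4.70 = 4.468 half-value layers → attenuation 2^(−4.468) = 0.04519.
Combined: 296.4 × 0.04519 = 13.39 mSv/h.

13.4 mSv/h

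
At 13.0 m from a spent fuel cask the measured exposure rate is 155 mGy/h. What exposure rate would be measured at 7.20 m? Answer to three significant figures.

505 mGy/h

Using I₁d₁² = I₂d₂², scaling from 13.0 m to 7.20 m:
(13.0/7.20)² = 3.260, so 155 × 3.260 = 505.3 mGy/h.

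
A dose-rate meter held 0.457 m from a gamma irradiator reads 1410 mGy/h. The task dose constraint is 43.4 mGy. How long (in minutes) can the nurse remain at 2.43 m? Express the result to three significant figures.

Since intensity falls as 1/r², rate at 2.43 m:
(0.457/2.43)² = 0.03537, so 1410 × 0.03537 = 49.87 mGy/h.
Stay time = 43.4 mGy ÷ 49.87 mGy/h = 0.8703 h = 52.22 min.

52.2 min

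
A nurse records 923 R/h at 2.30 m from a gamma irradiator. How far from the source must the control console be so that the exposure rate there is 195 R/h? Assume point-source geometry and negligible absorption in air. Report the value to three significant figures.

Intensity scales as (d₁/d₂)², so d₂ = d₁·√(I₁/I₂).
I₁/I₂ = 923/195 = 4.733, so d₂ = 2.30 × √4.733 = 5.004 m.

5.00 m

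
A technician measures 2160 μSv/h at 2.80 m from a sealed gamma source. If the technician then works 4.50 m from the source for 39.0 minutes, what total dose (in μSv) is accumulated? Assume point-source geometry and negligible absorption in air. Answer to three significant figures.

544 μSv

Since intensity falls as 1/r², rate at 4.50 m:
(2.80/4.50)² = 0.3872, so 2160 × 0.3872 = 836.4 μSv/h.
Dose = rate × time = 836.4 μSv/h × 0.6500 h = 543.7 μSv.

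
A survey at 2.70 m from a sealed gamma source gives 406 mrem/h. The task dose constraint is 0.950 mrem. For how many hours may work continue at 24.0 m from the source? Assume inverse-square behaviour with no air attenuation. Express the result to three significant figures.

0.185 h

Intensity scales as (d₁/d₂)², so rate at 24.0 m:
406 × (2.70/24.0)² = 406 × 0.01266 = 5.140 mrem/h.
Stay time = 0.950 mrem ÷ 5.140 mrem/h = 0.1848 h.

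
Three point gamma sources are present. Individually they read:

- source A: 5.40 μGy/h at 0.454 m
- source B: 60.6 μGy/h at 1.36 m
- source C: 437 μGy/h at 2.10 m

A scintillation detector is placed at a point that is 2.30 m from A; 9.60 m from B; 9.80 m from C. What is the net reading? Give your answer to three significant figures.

21.5 μGy/h

By superposition, sum each source's inverse-square contribution:
A: 5.40 × (0.454/2.30)² = 0.2104 μGy/h
B: 60.6 × (1.36/9.60)² = 1.216 μGy/h
C: 437 × (2.10/9.80)² = 20.07 μGy/h
Total = 0.2104 + 1.216 + 20.07 = 21.50 μGy/h.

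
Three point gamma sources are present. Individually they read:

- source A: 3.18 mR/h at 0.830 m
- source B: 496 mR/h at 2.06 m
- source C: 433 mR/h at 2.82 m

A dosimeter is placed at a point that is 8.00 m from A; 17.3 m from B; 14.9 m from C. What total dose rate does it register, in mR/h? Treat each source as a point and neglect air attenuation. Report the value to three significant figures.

22.6 mR/h

By superposition, sum each source's inverse-square contribution:
A: 3.18 × (0.830/8.00)² = 0.03423 mR/h
B: 496 × (2.06/17.3)² = 7.033 mR/h
C: 433 × (2.82/14.9)² = 15.51 mR/h
Total = 0.03423 + 7.033 + 15.51 = 22.58 mR/h.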